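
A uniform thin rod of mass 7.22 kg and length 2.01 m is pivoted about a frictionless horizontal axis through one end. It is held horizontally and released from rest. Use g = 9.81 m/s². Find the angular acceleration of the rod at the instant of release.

About the pivot, I = (1/3)ML² = (1/3)(7.22)(2.01)² = 9.723 kg·m².
The weight acts at the center, a distance L/2 = 1.005 m from the pivot; τ = Mg(L/2) = 71.18 N·m.
α = τ/I = 71.18/9.723 = 7.321 rad/s².

α ≈ 7.32 rad/s²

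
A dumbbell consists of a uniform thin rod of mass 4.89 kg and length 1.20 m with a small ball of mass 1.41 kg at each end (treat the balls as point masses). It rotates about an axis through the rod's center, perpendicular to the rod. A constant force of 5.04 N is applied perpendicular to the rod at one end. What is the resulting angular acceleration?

α ≈ 1.89 rad/s²

I_rod = (1/12)ML² = (1/12)(4.89)(1.20)² = 0.5868 kg·m².
I_balls = 2·m·(L/2)² = 2(1.41)(0.6000)² = 1.015 kg·m².
Total I = 1.602 kg·m².
τ = F·(L/2) = (5.04)(0.600) = 3.024 N·m.
α = τ/I = 3.024/1.602 = 1.888 rad/s².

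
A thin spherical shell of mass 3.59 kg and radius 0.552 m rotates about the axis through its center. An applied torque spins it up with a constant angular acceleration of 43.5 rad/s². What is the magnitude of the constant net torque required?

I = (2/3)MR² = (2/3)(3.59)(0.552)² = 0.7293 kg·m².
τ = Iα = (0.7293)(43.50) = 31.72 N·m.

τ ≈ 31.7 N·m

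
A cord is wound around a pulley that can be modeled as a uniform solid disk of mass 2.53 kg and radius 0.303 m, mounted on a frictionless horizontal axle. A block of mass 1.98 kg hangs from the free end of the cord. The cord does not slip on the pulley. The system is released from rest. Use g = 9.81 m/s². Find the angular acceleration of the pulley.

α ≈ 19.8 rad/s²

I = ½MR² = (1/2)(2.53)(0.303)² = 0.1161 kg·m².
Block: mg − T = ma. Pulley: TR = Iα. No-slip: a = αR, so T = (I/R²)a = 1.265·a.
Then mg = (m + 1.265)a, so a = (1.98)(9.81)/(1.98 + 1.265) = 5.986 m/s².
α = a/R = 5.986/0.303 = 19.75 rad/s².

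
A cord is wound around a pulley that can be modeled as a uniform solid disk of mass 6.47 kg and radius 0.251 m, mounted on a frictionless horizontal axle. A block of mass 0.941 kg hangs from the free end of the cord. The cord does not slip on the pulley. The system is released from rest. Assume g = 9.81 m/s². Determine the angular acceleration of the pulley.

I = ½MR² = (1/2)(6.47)(0.251)² = 0.2038 kg·m².
Block: mg − T = ma. Pulley: TR = Iα. No-slip: a = αR, so T = (I/R²)a = 3.235·a.
Then mg = (m + 3.235)a, so a = (0.941)(9.81)/(0.941 + 3.235) = 2.211 m/s².
α = a/R = 2.211/0.251 = 8.807 rad/s².

α ≈ 8.81 rad/s²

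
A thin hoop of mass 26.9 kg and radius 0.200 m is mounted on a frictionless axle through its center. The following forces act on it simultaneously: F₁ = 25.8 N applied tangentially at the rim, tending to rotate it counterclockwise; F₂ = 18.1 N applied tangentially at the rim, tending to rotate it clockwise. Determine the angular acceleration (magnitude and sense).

α ≈ 1.43 rad/s², counterclockwise

I = MR² = (26.9)(0.200)² = 1.076 kg·m².
Taking counterclockwise as positive: τ₁ = +(25.8)(0.200) = +5.160 N·m; τ₂ = −(18.1)(0.200) = −3.620 N·m.
Net torque τ = 1.540 N·m.
α = τ/I = 1.540/1.076 = 1.431 rad/s².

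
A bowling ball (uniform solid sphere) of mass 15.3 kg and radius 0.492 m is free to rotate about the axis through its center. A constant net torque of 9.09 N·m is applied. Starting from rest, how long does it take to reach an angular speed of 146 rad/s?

t ≈ 23.8 s

I = (2/5)MR² = (2/5)(15.3)(0.492)² = 1.481 kg·m².
α = τ/I = 9.09/1.481 = 6.136 rad/s².
ω = αt ⇒ t = ω/α = 146/6.136 = 23.79 s.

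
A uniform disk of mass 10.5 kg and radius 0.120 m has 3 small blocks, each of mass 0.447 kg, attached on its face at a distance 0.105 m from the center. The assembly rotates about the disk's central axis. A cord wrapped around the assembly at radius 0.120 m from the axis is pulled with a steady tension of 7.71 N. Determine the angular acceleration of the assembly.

I_disk = ½MR² = ½(10.5)(0.120)² = 0.07560 kg·m².
I_blocks = 3·m·r² = 3(0.447)(0.105)² = 0.01478 kg·m².
Total I = 0.09038 kg·m².
τ = F r = (7.71)(0.120) = 0.9252 N·m.
α = τ/I = 0.9252/0.09038 = 10.24 rad/s².

α ≈ 10.2 rad/s²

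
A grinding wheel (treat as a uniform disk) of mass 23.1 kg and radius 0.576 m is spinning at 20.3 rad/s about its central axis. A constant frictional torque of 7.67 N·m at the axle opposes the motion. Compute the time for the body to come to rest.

I = ½MR² = (1/2)(23.1)(0.576)² = 3.832 kg·m².
The net torque has magnitude 7.67 N·m, opposing ω.
|α| = τ/I = 7.670/3.832 = 2.002 rad/s² (deceleration).
0 = ω₀ − |α|t ⇒ t = ω₀/|α| = 20.3/2.002 = 10.14 s.

t ≈ 10.1 s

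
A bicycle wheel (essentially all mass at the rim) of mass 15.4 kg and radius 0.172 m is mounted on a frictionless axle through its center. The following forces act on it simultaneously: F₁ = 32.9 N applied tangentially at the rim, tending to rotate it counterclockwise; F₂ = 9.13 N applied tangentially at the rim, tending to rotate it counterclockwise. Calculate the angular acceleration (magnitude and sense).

I = MR² = (15.4)(0.172)² = 0.4556 kg·m².
Taking counterclockwise as positive: τ₁ = +(32.9)(0.172) = +5.659 N·m; τ₂ = +(9.13)(0.172) = +1.570 N·m.
Net torque τ = 7.229 N·m.
α = τ/I = 7.229/0.4556 = 15.87 rad/s².

α ≈ 15.9 rad/s², counterclockwise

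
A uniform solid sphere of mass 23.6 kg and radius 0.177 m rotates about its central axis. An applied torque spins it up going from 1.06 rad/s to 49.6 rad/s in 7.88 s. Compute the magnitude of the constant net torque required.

τ ≈ 1.82 N·m

I = (2/5)MR² = (2/5)(23.6)(0.177)² = 0.2957 kg·m².
α = Δω/Δt = (49.6 − 1.06)/7.88 = 6.160 rad/s².
τ = Iα = (0.2957)(6.160) = 1.822 N·m.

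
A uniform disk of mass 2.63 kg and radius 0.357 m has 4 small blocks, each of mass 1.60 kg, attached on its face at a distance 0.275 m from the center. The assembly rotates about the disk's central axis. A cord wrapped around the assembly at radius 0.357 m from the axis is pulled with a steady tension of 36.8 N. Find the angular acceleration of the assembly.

α ≈ 20.2 rad/s²

I_disk = ½MR² = ½(2.63)(0.357)² = 0.1676 kg·m².
I_blocks = 4·m·r² = 4(1.60)(0.275)² = 0.4840 kg·m².
Total I = 0.6516 kg·m².
τ = F r = (36.8)(0.357) = 13.14 N·m.
α = τ/I = 13.14/0.6516 = 20.16 rad/s².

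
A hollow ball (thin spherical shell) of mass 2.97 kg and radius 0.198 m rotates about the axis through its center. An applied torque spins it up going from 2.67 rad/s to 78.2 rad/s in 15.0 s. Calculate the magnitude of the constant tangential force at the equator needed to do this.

F ≈ 1.97 N

I = (2/3)MR² = (2/3)(2.97)(0.198)² = 0.07762 kg·m².
α = Δω/Δt = (78.2 − 2.67)/15.0 = 5.035 rad/s².
The required torque is τ = Iα = (0.07762)(5.035) = 0.3909 N·m.
A tangential force at the equator gives τ = FR, so F = τ/R = 0.3909/0.198 = 1.974 N.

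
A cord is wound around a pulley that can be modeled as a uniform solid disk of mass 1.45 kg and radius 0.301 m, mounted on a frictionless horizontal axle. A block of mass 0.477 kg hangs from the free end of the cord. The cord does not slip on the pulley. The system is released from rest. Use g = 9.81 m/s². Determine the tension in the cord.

T ≈ 2.82 N

I = ½MR² = (1/2)(1.45)(0.301)² = 0.06569 kg·m².
Block: mg − T = ma. Pulley: TR = Iα. No-slip: a = αR, so T = (I/R²)a = 0.7250·a.
Then mg = (m + 0.7250)a, so a = (0.477)(9.81)/(0.477 + 0.7250) = 3.893 m/s².
T = 0.7250·a = 2.822 N.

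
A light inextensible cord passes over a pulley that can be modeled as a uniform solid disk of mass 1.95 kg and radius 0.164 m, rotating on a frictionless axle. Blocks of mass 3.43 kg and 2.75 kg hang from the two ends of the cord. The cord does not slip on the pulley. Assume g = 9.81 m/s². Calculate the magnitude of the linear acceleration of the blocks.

a ≈ 0.932 m/s²

I = ½MR² = (1/2)(1.95)(0.164)² = 0.02622 kg·m².
Heavier block: m₁g − T₁ = m₁a. Lighter block: T₂ − m₂g = m₂a.
Pulley: (T₁ − T₂)R = Iα = I(a/R), so T₁ − T₂ = (I/R²)a = (1/2)M_p a = 0.9750·a.
Adding the three: (m₁ − m₂)g = (m₁ + m₂ + 0.9750)a, so a = (3.43 − 2.75)(9.81)/(3.43 + 2.75 + 0.9750) = 0.9323 m/s².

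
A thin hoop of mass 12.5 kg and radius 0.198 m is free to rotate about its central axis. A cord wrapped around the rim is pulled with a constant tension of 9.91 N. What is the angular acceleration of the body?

α ≈ 4.00 rad/s²

I = MR² = (12.5)(0.198)² = 0.4901 kg·m².
τ = F R = (9.91)(0.198) = 1.962 N·m.
Newton's second law for rotation, τ = Iα, gives α = τ/I = 1.962/0.4901 = 4.004 rad/s².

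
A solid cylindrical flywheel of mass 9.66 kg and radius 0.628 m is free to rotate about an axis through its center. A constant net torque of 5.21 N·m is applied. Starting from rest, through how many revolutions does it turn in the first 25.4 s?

I = ½MR² = (1/2)(9.66)(0.628)² = 1.905 kg·m².
α = τ/I = 5.21/1.905 = 2.735 rad/s².
θ = ½αt² = ½(2.735)(25.4)² = 882.3 rad.
Revolutions = θ/(2π) = 140.4.

≈ 140 revolutions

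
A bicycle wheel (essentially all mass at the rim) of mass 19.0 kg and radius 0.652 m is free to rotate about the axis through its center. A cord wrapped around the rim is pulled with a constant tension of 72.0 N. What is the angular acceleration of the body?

I = MR² = (19.0)(0.652)² = 8.077 kg·m².
τ = F R = (72.0)(0.652) = 46.94 N·m.
From τ = Iα: α = 46.94/8.077 = 5.812 rad/s².

α ≈ 5.81 rad/s²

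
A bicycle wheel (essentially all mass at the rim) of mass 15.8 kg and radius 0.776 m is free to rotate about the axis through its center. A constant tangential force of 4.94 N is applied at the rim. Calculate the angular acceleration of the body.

α ≈ 0.403 rad/s²

I = MR² = (15.8)(0.776)² = 9.514 kg·m².
τ = F R = (4.94)(0.776) = 3.833 N·m.
From τ = Iα: α = 3.833/9.514 = 0.4029 rad/s².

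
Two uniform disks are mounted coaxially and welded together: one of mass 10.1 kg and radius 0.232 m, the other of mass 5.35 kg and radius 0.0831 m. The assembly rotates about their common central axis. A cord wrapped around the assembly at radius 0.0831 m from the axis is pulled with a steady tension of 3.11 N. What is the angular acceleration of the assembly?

I = ½M₁R₁² + ½M₂R₂² = ½(10.1)(0.232)² + ½(5.35)(0.0831)² = 0.2903 kg·m².
τ = F r = (3.11)(0.0831) = 0.2584 N·m.
α = τ/I = 0.2584/0.2903 = 0.8903 rad/s².

α ≈ 0.890 rad/s²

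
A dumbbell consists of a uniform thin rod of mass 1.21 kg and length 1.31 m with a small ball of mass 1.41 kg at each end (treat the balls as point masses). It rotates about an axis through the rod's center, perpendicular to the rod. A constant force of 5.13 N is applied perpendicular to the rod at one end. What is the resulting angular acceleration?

α ≈ 2.43 rad/s²

I_rod = (1/12)ML² = (1/12)(1.21)(1.31)² = 0.1730 kg·m².
I_balls = 2·m·(L/2)² = 2(1.41)(0.6550)² = 1.210 kg·m².
Total I = 1.383 kg·m².
τ = F·(L/2) = (5.13)(0.655) = 3.360 N·m.
α = τ/I = 3.360/1.383 = 2.430 rad/s².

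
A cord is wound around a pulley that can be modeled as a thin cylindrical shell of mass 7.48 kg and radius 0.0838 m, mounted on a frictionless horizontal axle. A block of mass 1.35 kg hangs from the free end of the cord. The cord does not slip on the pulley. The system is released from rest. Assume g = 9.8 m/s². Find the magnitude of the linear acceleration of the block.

I = MR² = (7.48)(0.0838)² = 0.05253 kg·m².
Block: mg − T = ma. Pulley: TR = Iα. No-slip: a = αR, so T = (I/R²)a = 7.480·a.
Then mg = (m + 7.480)a, so a = (1.35)(9.8)/(1.35 + 7.480) = 1.498 m/s².

a ≈ 1.50 m/s²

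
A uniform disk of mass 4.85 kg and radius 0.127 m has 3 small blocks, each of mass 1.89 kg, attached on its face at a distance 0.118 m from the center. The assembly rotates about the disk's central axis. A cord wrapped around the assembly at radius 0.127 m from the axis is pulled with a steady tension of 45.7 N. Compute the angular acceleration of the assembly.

I_disk = ½MR² = ½(4.85)(0.127)² = 0.03911 kg·m².
I_blocks = 3·m·r² = 3(1.89)(0.118)² = 0.07895 kg·m².
Total I = 0.1181 kg·m².
τ = F r = (45.7)(0.127) = 5.804 N·m.
α = τ/I = 5.804/0.1181 = 49.16 rad/s².

α ≈ 49.2 rad/s²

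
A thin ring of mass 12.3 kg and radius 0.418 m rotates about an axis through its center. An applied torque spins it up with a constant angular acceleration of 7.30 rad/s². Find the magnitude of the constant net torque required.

I = MR² = (12.3)(0.418)² = 2.149 kg·m².
τ = Iα = (2.149)(7.300) = 15.69 N·m.

τ ≈ 15.7 N·m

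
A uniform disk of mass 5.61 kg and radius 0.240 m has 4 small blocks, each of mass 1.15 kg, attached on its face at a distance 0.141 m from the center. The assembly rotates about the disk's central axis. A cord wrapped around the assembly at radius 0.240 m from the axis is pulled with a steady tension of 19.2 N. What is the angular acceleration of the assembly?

I_disk = ½MR² = ½(5.61)(0.240)² = 0.1616 kg·m².
I_blocks = 4·m·r² = 4(1.15)(0.141)² = 0.09145 kg·m².
Total I = 0.2530 kg·m².
τ = F r = (19.2)(0.240) = 4.608 N·m.
α = τ/I = 4.608/0.2530 = 18.21 rad/s².

α ≈ 18.2 rad/s²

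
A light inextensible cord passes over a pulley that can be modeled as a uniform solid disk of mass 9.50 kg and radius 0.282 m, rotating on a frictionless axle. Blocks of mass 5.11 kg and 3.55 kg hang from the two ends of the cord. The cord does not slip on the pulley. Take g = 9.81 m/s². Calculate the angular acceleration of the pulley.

α ≈ 4.05 rad/s²

I = ½MR² = (1/2)(9.50)(0.282)² = 0.3777 kg·m².
Heavier block: m₁g − T₁ = m₁a. Lighter block: T₂ − m₂g = m₂a.
Pulley: (T₁ − T₂)R = Iα = I(a/R), so T₁ − T₂ = (I/R²)a = (1/2)M_p a = 4.750·a.
Adding the three: (m₁ − m₂)g = (m₁ + m₂ + 4.750)a, so a = (5.11 − 3.55)(9.81)/(5.11 + 3.55 + 4.750) = 1.141 m/s².
α = a/R = 1.141/0.282 = 4.047 rad/s².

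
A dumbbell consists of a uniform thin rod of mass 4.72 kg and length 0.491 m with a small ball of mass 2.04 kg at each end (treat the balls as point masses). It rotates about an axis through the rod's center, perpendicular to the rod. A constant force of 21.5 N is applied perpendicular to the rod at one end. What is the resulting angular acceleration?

α ≈ 15.5 rad/s²

I_rod = (1/12)ML² = (1/12)(4.72)(0.491)² = 0.09483 kg·m².
I_balls = 2·m·(L/2)² = 2(2.04)(0.2455)² = 0.2459 kg·m².
Total I = 0.3407 kg·m².
τ = F·(L/2) = (21.5)(0.245) = 5.278 N·m.
α = τ/I = 5.278/0.3407 = 15.49 rad/s².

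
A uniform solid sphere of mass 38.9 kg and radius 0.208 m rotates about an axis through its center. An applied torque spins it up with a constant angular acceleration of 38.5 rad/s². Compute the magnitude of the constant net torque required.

I = (2/5)MR² = (2/5)(38.9)(0.208)² = 0.6732 kg·m².
τ = Iα = (0.6732)(38.50) = 25.92 N·m.

τ ≈ 25.9 N·m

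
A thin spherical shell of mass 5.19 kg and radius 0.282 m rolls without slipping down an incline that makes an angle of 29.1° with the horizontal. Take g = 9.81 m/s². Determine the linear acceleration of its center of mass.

a ≈ 2.86 m/s²

Translation along the incline: Mg sinθ − f = Ma.
Rotation about the center: fR = Iα with I = (2/3)MR². No-slip gives a = αR, so f = (I/R²)a = (2/3)M a.
Substituting: Mg sinθ = (1 + 0.6667)Ma, so a = g sinθ/(1 + 0.6667) = (9.81) sin 29.1° / 1.667 = 2.863 m/s².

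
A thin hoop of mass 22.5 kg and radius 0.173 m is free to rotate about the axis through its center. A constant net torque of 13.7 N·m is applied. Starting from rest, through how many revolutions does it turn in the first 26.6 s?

I = MR² = (22.5)(0.173)² = 0.6734 kg·m².
α = τ/I = 13.7/0.6734 = 20.34 rad/s².
θ = ½αt² = ½(20.34)(26.6)² = 7197 rad.
Revolutions = θ/(2π) = 1146.

≈ 1150 revolutions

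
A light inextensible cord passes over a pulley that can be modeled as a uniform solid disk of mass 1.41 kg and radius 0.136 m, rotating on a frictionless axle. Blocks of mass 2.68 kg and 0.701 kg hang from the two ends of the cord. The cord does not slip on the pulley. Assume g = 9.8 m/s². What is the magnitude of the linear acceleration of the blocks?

a ≈ 4.75 m/s²

I = ½MR² = (1/2)(1.41)(0.136)² = 0.01304 kg·m².
Heavier block: m₁g − T₁ = m₁a. Lighter block: T₂ − m₂g = m₂a.
Pulley: (T₁ − T₂)R = Iα = I(a/R), so T₁ − T₂ = (I/R²)a = (1/2)M_p a = 0.7050·a.
Adding the three: (m₁ − m₂)g = (m₁ + m₂ + 0.7050)a, so a = (2.68 − 0.701)(9.8)/(2.68 + 0.701 + 0.7050) = 4.747 m/s².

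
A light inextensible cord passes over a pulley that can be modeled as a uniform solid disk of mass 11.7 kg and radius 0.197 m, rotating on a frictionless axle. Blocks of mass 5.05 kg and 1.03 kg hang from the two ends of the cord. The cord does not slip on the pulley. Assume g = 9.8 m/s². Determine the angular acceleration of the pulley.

α ≈ 16.8 rad/s²

I = ½MR² = (1/2)(11.7)(0.197)² = 0.2270 kg·m².
Heavier block: m₁g − T₁ = m₁a. Lighter block: T₂ − m₂g = m₂a.
Pulley: (T₁ − T₂)R = Iα = I(a/R), so T₁ − T₂ = (I/R²)a = (1/2)M_p a = 5.850·a.
Adding the three: (m₁ − m₂)g = (m₁ + m₂ + 5.850)a, so a = (5.05 − 1.03)(9.8)/(5.05 + 1.03 + 5.850) = 3.302 m/s².
α = a/R = 3.302/0.197 = 16.76 rad/s².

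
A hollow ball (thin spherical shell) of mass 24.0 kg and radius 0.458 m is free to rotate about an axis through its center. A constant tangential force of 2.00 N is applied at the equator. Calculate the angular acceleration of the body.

I = (2/3)MR² = (2/3)(24.0)(0.458)² = 3.356 kg·m².
τ = F R = (2.00)(0.458) = 0.9160 N·m.
Newton's second law for rotation, τ = Iα, gives α = τ/I = 0.9160/3.356 = 0.2729 rad/s².

α ≈ 0.273 rad/s²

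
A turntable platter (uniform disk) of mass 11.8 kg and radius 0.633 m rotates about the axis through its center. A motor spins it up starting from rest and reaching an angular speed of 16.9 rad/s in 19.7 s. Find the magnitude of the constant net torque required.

τ ≈ 2.03 N·m

I = ½MR² = (1/2)(11.8)(0.633)² = 2.364 kg·m².
α = Δω/Δt = (16.9 − 0)/19.7 = 0.8579 rad/s².
τ = Iα = (2.364)(0.8579) = 2.028 N·m.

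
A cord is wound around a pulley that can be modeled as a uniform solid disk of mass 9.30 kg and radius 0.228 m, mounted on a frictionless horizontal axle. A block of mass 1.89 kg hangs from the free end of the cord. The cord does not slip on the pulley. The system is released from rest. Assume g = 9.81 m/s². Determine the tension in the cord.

T ≈ 13.2 N

I = ½MR² = (1/2)(9.30)(0.228)² = 0.2417 kg·m².
Block: mg − T = ma. Pulley: TR = Iα. No-slip: a = αR, so T = (I/R²)a = 4.650·a.
Then mg = (m + 4.650)a, so a = (1.89)(9.81)/(1.89 + 4.650) = 2.835 m/s².
T = 4.650·a = 13.18 N.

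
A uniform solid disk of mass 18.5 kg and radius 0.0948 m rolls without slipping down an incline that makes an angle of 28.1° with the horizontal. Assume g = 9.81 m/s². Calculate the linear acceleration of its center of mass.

a ≈ 3.08 m/s²

Translation along the incline: Mg sinθ − f = Ma.
Rotation about the center: fR = Iα with I = ½MR². No-slip gives a = αR, so f = (I/R²)a = (1/2)M a.
Substituting: Mg sinθ = (1 + 0.5000)Ma, so a = g sinθ/(1 + 0.5000) = (9.81) sin 28.1° / 1.500 = 3.080 m/s².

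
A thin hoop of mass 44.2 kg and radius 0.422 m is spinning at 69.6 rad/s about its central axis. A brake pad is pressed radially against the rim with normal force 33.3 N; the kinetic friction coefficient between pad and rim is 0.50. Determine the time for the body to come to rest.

I = MR² = (44.2)(0.422)² = 7.871 kg·m².
Friction force f = μN = (0.50)(33.3) = 16.65 N at the rim; torque magnitude τ = fR = 7.026 N·m, opposing ω.
|α| = τ/I = 7.026/7.871 = 0.8926 rad/s² (deceleration).
0 = ω₀ − |α|t ⇒ t = ω₀/|α| = 69.6/0.8926 = 77.97 s.

t ≈ 78.0 s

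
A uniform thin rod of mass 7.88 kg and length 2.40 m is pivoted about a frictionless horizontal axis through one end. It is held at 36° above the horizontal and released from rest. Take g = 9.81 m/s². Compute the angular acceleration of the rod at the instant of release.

α ≈ 4.96 rad/s²

About the pivot, I = (1/3)ML² = (1/3)(7.88)(2.40)² = 15.13 kg·m².
The weight acts at the center, a distance L/2 = 1.200 m from the pivot; τ = Mg(L/2) cos 36° = 75.05 N·m.
α = τ/I = 75.05/15.13 = 4.960 rad/s².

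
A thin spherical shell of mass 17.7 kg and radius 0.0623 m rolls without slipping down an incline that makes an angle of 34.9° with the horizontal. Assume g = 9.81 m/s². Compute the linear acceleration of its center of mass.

Translation along the incline: Mg sinθ − f = Ma.
Rotation about the center: fR = Iα with I = (2/3)MR². No-slip gives a = αR, so f = (I/R²)a = (2/3)M a.
Substituting: Mg sinθ = (1 + 0.6667)Ma, so a = g sinθ/(1 + 0.6667) = (9.81) sin 34.9° / 1.667 = 3.368 m/s².

a ≈ 3.37 m/s²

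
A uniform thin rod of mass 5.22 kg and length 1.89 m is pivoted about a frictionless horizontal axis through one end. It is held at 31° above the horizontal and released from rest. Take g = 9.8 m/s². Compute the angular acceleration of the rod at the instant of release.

α ≈ 6.67 rad/s²

About the pivot, I = (1/3)ML² = (1/3)(5.22)(1.89)² = 6.215 kg·m².
The weight acts at the center, a distance L/2 = 0.9450 m from the pivot; τ = Mg(L/2) cos 31° = 41.44 N·m.
α = τ/I = 41.44/6.215 = 6.667 rad/s².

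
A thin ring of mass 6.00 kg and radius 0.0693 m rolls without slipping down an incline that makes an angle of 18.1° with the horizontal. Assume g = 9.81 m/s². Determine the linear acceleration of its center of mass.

Translation along the incline: Mg sinθ − f = Ma.
Rotation about the center: fR = Iα with I = MR². No-slip gives a = αR, so f = (I/R²)a = M a.
Substituting: Mg sinθ = (1 + 1.000)Ma, so a = g sinθ/(1 + 1.000) = (9.81) sin 18.1° / 2.000 = 1.524 m/s².

a ≈ 1.52 m/s²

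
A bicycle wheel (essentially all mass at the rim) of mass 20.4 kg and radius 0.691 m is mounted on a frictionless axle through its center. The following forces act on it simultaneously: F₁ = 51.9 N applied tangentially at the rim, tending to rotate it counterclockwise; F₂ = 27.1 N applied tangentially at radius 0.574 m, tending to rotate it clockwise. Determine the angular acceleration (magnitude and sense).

α ≈ 2.08 rad/s², counterclockwise

I = MR² = (20.4)(0.691)² = 9.741 kg·m².
Taking counterclockwise as positive: τ₁ = +(51.9)(0.691) = +35.86 N·m; τ₂ = −(27.1)(0.574) = −15.56 N·m.
Net torque τ = 20.31 N·m.
α = τ/I = 20.31/9.741 = 2.085 rad/s².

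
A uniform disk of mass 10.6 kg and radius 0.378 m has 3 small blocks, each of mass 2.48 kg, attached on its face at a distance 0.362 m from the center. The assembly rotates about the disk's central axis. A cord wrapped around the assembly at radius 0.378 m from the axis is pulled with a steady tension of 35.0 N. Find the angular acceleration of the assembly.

I_disk = ½MR² = ½(10.6)(0.378)² = 0.7573 kg·m².
I_blocks = 3·m·r² = 3(2.48)(0.362)² = 0.9750 kg·m².
Total I = 1.732 kg·m².
τ = F r = (35.0)(0.378) = 13.23 N·m.
α = τ/I = 13.23/1.732 = 7.637 rad/s².

α ≈ 7.64 rad/s²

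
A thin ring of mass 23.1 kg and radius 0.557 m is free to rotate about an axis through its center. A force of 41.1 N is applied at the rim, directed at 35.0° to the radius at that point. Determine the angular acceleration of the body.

α ≈ 1.83 rad/s²

I = MR² = (23.1)(0.557)² = 7.167 kg·m².
Only the tangential component produces torque: τ = F R sinθ = (41.1)(0.557) sin 35.0° = 13.13 N·m.
From τ = Iα: α = 13.13/7.167 = 1.832 rad/s².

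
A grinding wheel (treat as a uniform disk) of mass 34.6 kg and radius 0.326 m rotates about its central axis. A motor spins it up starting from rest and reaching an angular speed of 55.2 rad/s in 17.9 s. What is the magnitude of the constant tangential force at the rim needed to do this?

I = ½MR² = (1/2)(34.6)(0.326)² = 1.839 kg·m².
α = Δω/Δt = (55.2 − 0)/17.9 = 3.084 rad/s².
The required torque is τ = Iα = (1.839)(3.084) = 5.670 N·m.
A tangential force at the rim gives τ = FR, so F = τ/R = 5.670/0.326 = 17.39 N.

F ≈ 17.4 N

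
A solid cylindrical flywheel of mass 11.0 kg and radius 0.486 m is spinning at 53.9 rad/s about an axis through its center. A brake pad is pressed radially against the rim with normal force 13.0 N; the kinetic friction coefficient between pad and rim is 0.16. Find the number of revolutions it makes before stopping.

I = ½MR² = (1/2)(11.0)(0.486)² = 1.299 kg·m².
Friction force f = μN = (0.16)(13.0) = 2.080 N at the rim; torque magnitude τ = fR = 1.011 N·m, opposing ω.
|α| = τ/I = 1.011/1.299 = 0.7782 rad/s² (deceleration).
ω² = ω₀² − 2|α|θ with ω = 0 ⇒ θ = ω₀²/(2|α|) = 1867 rad = 297.1 rev.

≈ 297 revolutions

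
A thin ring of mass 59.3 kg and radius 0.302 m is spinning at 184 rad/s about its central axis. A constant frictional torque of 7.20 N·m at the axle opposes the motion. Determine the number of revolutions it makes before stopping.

I = MR² = (59.3)(0.302)² = 5.408 kg·m².
The net torque has magnitude 7.20 N·m, opposing ω.
|α| = τ/I = 7.200/5.408 = 1.331 rad/s² (deceleration).
ω² = ω₀² − 2|α|θ with ω = 0 ⇒ θ = ω₀²/(2|α|) = 12720 rad = 2024 rev.

≈ 2020 revolutions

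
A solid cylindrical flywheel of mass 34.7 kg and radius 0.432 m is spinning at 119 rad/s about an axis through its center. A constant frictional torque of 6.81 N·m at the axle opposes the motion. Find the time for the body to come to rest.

t ≈ 56.6 s

I = ½MR² = (1/2)(34.7)(0.432)² = 3.238 kg·m².
The net torque has magnitude 6.81 N·m, opposing ω.
|α| = τ/I = 6.810/3.238 = 2.103 rad/s² (deceleration).
0 = ω₀ − |α|t ⇒ t = ω₀/|α| = 119/2.103 = 56.58 s.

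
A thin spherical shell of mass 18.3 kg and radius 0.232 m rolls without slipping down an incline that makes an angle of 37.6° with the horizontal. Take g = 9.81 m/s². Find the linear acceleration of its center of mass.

a ≈ 3.59 m/s²

Translation along the incline: Mg sinθ − f = Ma.
Rotation about the center: fR = Iα with I = (2/3)MR². No-slip gives a = αR, so f = (I/R²)a = (2/3)M a.
Substituting: Mg sinθ = (1 + 0.6667)Ma, so a = g sinθ/(1 + 0.6667) = (9.81) sin 37.6° / 1.667 = 3.591 m/s².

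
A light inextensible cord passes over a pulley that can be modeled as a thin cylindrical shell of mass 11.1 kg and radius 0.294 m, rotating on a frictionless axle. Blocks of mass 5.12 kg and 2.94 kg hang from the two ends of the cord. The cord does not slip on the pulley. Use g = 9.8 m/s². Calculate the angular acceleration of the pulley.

I = MR² = (11.1)(0.294)² = 0.9594 kg·m².
Heavier block: m₁g − T₁ = m₁a. Lighter block: T₂ − m₂g = m₂a.
Pulley: (T₁ − T₂)R = Iα = I(a/R), so T₁ − T₂ = (I/R²)a = 1·M_p a = 11.10·a.
Adding the three: (m₁ − m₂)g = (m₁ + m₂ + 11.10)a, so a = (5.12 − 2.94)(9.8)/(5.12 + 2.94 + 11.10) = 1.115 m/s².
α = a/R = 1.115/0.294 = 3.793 rad/s².

α ≈ 3.79 rad/s²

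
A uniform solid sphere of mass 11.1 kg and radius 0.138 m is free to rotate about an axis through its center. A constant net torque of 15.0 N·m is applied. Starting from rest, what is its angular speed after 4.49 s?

I = (2/5)MR² = (2/5)(11.1)(0.138)² = 0.08456 kg·m².
α = τ/I = 15.0/0.08456 = 177.4 rad/s².
ω = ω₀ + αt = 0 + (177.4)(4.49) = 796.5 rad/s.

ω ≈ 797 rad/s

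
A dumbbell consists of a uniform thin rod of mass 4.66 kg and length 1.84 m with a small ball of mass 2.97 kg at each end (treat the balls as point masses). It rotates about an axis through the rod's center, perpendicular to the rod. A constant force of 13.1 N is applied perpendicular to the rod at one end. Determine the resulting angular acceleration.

α ≈ 1.90 rad/s²

I_rod = (1/12)ML² = (1/12)(4.66)(1.84)² = 1.315 kg·m².
I_balls = 2·m·(L/2)² = 2(2.97)(0.9200)² = 5.028 kg·m².
Total I = 6.342 kg·m².
τ = F·(L/2) = (13.1)(0.920) = 12.05 N·m.
α = τ/I = 12.05/6.342 = 1.900 rad/s².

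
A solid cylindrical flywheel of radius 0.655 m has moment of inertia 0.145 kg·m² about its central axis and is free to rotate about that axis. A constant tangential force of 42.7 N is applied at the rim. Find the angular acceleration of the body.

α ≈ 193 rad/s²

τ = F R = (42.7)(0.655) = 27.97 N·m.
Newton's second law for rotation, τ = Iα, gives α = τ/I = 27.97/0.1450 = 192.9 rad/s².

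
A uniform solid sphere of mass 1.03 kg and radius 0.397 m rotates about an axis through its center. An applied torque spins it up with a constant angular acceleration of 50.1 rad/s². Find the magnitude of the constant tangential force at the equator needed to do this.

F ≈ 8.19 N

I = (2/5)MR² = (2/5)(1.03)(0.397)² = 0.06493 kg·m².
The required torque is τ = Iα = (0.06493)(50.10) = 3.253 N·m.
A tangential force at the equator gives τ = FR, so F = τ/R = 3.253/0.397 = 8.195 N.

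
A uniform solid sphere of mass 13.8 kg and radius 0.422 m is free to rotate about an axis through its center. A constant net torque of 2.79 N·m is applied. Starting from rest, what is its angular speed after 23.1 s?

I = (2/5)MR² = (2/5)(13.8)(0.422)² = 0.9830 kg·m².
α = τ/I = 2.79/0.9830 = 2.838 rad/s².
ω = ω₀ + αt = 0 + (2.838)(23.1) = 65.56 rad/s.

ω ≈ 65.6 rad/s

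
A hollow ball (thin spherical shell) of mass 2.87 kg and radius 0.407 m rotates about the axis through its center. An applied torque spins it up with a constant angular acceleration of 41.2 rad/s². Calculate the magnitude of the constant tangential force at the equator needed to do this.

I = (2/3)MR² = (2/3)(2.87)(0.407)² = 0.3169 kg·m².
The required torque is τ = Iα = (0.3169)(41.20) = 13.06 N·m.
A tangential force at the equator gives τ = FR, so F = τ/R = 13.06/0.407 = 32.08 N.

F ≈ 32.1 N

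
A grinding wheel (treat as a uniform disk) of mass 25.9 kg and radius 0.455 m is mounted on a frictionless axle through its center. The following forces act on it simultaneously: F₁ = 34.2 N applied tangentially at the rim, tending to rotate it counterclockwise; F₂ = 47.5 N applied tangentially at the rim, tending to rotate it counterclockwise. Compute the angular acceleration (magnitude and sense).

I = ½MR² = (1/2)(25.9)(0.455)² = 2.681 kg·m².
Taking counterclockwise as positive: τ₁ = +(34.2)(0.455) = +15.56 N·m; τ₂ = +(47.5)(0.455) = +21.61 N·m.
Net torque τ = 37.17 N·m.
α = τ/I = 37.17/2.681 = 13.87 rad/s².

α ≈ 13.9 rad/s², counterclockwise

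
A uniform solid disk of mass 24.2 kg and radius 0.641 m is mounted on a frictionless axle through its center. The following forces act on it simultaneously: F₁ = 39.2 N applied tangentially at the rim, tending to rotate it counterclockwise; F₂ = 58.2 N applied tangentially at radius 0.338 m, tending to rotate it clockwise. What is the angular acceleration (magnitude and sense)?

I = ½MR² = (1/2)(24.2)(0.641)² = 4.972 kg·m².
Taking counterclockwise as positive: τ₁ = +(39.2)(0.641) = +25.13 N·m; τ₂ = −(58.2)(0.338) = −19.67 N·m.
Net torque τ = 5.456 N·m.
α = τ/I = 5.456/4.972 = 1.097 rad/s².

α ≈ 1.10 rad/s², counterclockwise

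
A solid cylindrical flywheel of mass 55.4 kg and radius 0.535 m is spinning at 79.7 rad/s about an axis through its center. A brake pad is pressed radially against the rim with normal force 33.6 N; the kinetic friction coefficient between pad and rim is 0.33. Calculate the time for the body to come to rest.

t ≈ 107 s

I = ½MR² = (1/2)(55.4)(0.535)² = 7.928 kg·m².
Friction force f = μN = (0.33)(33.6) = 11.09 N at the rim; torque magnitude τ = fR = 5.932 N·m, opposing ω.
|α| = τ/I = 5.932/7.928 = 0.7482 rad/s² (deceleration).
0 = ω₀ − |α|t ⇒ t = ω₀/|α| = 79.7/0.7482 = 106.5 s.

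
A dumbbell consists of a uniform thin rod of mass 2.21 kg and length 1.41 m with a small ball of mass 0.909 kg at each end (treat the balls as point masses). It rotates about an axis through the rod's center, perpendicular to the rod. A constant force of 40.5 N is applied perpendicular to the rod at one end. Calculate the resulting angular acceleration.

α ≈ 22.5 rad/s²

I_rod = (1/12)ML² = (1/12)(2.21)(1.41)² = 0.3661 kg·m².
I_balls = 2·m·(L/2)² = 2(0.909)(0.7050)² = 0.9036 kg·m².
Total I = 1.270 kg·m².
τ = F·(L/2) = (40.5)(0.705) = 28.55 N·m.
α = τ/I = 28.55/1.270 = 22.49 rad/s².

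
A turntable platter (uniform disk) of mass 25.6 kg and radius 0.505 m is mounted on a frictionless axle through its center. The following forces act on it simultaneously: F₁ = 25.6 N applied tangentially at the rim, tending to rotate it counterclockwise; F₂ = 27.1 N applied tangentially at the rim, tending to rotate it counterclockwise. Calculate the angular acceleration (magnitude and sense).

I = ½MR² = (1/2)(25.6)(0.505)² = 3.264 kg·m².
Taking counterclockwise as positive: τ₁ = +(25.6)(0.505) = +12.93 N·m; τ₂ = +(27.1)(0.505) = +13.69 N·m.
Net torque τ = 26.61 N·m.
α = τ/I = 26.61/3.264 = 8.153 rad/s².

α ≈ 8.15 rad/s², counterclockwise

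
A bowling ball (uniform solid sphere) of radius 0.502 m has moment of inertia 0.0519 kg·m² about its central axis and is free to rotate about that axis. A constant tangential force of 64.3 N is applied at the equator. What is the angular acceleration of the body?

α ≈ 622 rad/s²

τ = F R = (64.3)(0.502) = 32.28 N·m.
From τ = Iα: α = 32.28/0.05190 = 621.9 rad/s².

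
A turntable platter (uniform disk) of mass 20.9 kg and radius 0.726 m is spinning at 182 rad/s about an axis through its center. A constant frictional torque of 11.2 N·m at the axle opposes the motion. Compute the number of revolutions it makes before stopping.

I = ½MR² = (1/2)(20.9)(0.726)² = 5.508 kg·m².
The net torque has magnitude 11.2 N·m, opposing ω.
|α| = τ/I = 11.20/5.508 = 2.033 rad/s² (deceleration).
ω² = ω₀² − 2|α|θ with ω = 0 ⇒ θ = ω₀²/(2|α|) = 8145 rad = 1296 rev.

≈ 1300 revolutions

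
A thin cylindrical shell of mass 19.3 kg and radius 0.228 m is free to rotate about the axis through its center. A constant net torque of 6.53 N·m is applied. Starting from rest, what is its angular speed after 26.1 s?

I = MR² = (19.3)(0.228)² = 1.003 kg·m².
α = τ/I = 6.53/1.003 = 6.509 rad/s².
ω = ω₀ + αt = 0 + (6.509)(26.1) = 169.9 rad/s.

ω ≈ 170 rad/s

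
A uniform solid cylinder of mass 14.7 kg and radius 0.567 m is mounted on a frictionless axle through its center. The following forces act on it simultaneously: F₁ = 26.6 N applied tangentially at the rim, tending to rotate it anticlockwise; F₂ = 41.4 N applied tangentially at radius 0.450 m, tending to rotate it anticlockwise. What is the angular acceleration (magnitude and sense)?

I = ½MR² = (1/2)(14.7)(0.567)² = 2.363 kg·m².
Taking anticlockwise as positive: τ₁ = +(26.6)(0.567) = +15.08 N·m; τ₂ = +(41.4)(0.450) = +18.63 N·m.
Net torque τ = 33.71 N·m.
α = τ/I = 33.71/2.363 = 14.27 rad/s².

α ≈ 14.3 rad/s², anticlockwise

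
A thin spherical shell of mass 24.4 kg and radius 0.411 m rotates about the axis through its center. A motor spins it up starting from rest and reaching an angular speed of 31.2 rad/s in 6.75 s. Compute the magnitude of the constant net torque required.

τ ≈ 12.7 N·m

I = (2/3)MR² = (2/3)(24.4)(0.411)² = 2.748 kg·m².
α = Δω/Δt = (31.2 − 0)/6.75 = 4.622 rad/s².
τ = Iα = (2.748)(4.622) = 12.70 N·m.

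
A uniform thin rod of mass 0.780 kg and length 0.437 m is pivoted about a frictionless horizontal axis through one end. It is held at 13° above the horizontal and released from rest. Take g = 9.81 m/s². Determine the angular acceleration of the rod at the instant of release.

α ≈ 32.8 rad/s²

About the pivot, I = (1/3)ML² = (1/3)(0.780)(0.437)² = 0.04965 kg·m².
The weight acts at the center, a distance L/2 = 0.2185 m from the pivot; τ = Mg(L/2) cos 13° = 1.629 N·m.
α = τ/I = 1.629/0.04965 = 32.81 rad/s².
(Equivalently α = (3g/(2L)) cos 13° = 32.81 rad/s².)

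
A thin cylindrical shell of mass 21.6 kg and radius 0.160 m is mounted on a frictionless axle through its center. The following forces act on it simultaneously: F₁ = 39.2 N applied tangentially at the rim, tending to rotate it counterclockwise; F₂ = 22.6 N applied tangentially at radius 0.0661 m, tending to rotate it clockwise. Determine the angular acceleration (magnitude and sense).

α ≈ 8.64 rad/s², counterclockwise

I = MR² = (21.6)(0.160)² = 0.5530 kg·m².
Taking counterclockwise as positive: τ₁ = +(39.2)(0.160) = +6.272 N·m; τ₂ = −(22.6)(0.0661) = −1.494 N·m.
Net torque τ = 4.778 N·m.
α = τ/I = 4.778/0.5530 = 8.641 rad/s².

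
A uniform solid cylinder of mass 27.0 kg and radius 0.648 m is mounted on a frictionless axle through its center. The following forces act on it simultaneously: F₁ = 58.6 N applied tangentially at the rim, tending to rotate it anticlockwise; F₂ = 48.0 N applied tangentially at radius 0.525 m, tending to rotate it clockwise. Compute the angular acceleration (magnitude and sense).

I = ½MR² = (1/2)(27.0)(0.648)² = 5.669 kg·m².
Taking anticlockwise as positive: τ₁ = +(58.6)(0.648) = +37.97 N·m; τ₂ = −(48.0)(0.525) = −25.20 N·m.
Net torque τ = 12.77 N·m.
α = τ/I = 12.77/5.669 = 2.253 rad/s².

α ≈ 2.25 rad/s², anticlockwise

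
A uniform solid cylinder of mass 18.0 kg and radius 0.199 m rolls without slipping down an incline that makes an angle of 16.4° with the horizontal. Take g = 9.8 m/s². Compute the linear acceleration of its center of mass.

Translation along the incline: Mg sinθ − f = Ma.
Rotation about the center: fR = Iα with I = ½MR². No-slip gives a = αR, so f = (I/R²)a = (1/2)M a.
Substituting: Mg sinθ = (1 + 0.5000)Ma, so a = g sinθ/(1 + 0.5000) = (9.8) sin 16.4° / 1.500 = 1.845 m/s².

a ≈ 1.84 m/s²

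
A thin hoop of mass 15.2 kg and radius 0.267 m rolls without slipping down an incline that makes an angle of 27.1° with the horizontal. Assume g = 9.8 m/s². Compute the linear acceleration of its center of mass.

Translation along the incline: Mg sinθ − f = Ma.
Rotation about the center: fR = Iα with I = MR². No-slip gives a = αR, so f = (I/R²)a = M a.
Substituting: Mg sinθ = (1 + 1.000)Ma, so a = g sinθ/(1 + 1.000) = (9.8) sin 27.1° / 2.000 = 2.232 m/s².

a ≈ 2.23 m/s²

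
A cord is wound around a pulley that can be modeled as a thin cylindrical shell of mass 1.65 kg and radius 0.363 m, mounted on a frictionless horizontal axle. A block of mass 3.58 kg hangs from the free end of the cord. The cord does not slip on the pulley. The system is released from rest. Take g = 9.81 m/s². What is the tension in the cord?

I = MR² = (1.65)(0.363)² = 0.2174 kg·m².
Block: mg − T = ma. Pulley: TR = Iα. No-slip: a = αR, so T = (I/R²)a = 1.650·a.
Then mg = (m + 1.650)a, so a = (3.58)(9.81)/(3.58 + 1.650) = 6.715 m/s².
T = 1.650·a = 11.08 N.

T ≈ 11.1 N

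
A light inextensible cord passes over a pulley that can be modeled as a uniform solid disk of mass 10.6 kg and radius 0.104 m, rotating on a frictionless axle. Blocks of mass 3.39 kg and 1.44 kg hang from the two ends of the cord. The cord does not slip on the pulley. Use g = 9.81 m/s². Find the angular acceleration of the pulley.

I = ½MR² = (1/2)(10.6)(0.104)² = 0.05732 kg·m².
Heavier block: m₁g − T₁ = m₁a. Lighter block: T₂ − m₂g = m₂a.
Pulley: (T₁ − T₂)R = Iα = I(a/R), so T₁ − T₂ = (I/R²)a = (1/2)M_p a = 5.300·a.
Adding the three: (m₁ − m₂)g = (m₁ + m₂ + 5.300)a, so a = (3.39 − 1.44)(9.81)/(3.39 + 1.44 + 5.300) = 1.888 m/s².
α = a/R = 1.888/0.104 = 18.16 rad/s².

α ≈ 18.2 rad/s²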